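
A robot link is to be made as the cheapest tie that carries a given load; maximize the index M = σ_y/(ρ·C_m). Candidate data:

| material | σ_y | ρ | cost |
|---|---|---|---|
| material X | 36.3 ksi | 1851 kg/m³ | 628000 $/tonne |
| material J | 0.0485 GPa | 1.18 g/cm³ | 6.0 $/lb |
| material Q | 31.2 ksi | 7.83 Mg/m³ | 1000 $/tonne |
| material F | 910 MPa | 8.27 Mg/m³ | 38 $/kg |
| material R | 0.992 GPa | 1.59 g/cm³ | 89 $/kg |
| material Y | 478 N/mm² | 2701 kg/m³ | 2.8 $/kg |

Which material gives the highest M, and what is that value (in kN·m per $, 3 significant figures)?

Putting every candidate on a common basis:
  material X: σ_y = 250.3 MPa, ρ = 1851 kg/m³, cost = 628.0 $/kg
  material J: σ_y = 48.50 MPa, ρ = 1180 kg/m³, cost = 13.23 $/kg
  material Q: σ_y = 215.1 MPa, ρ = 7830 kg/m³, cost = 1.000 $/kg
  material F: σ_y = 910.0 MPa, ρ = 8270 kg/m³, cost = 38.00 $/kg
  material R: σ_y = 992.0 MPa, ρ = 1590 kg/m³, cost = 89.00 $/kg
  material Y: σ_y = 478.0 MPa, ρ = 2701 kg/m³, cost = 2.800 $/kg
  material Y: M = 63.2 kN·m per $
  material Q: M = 27.5 kN·m per $
  material R: M = 7.01 kN·m per $
  material J: M = 3.11 kN·m per $
  material F: M = 2.90 kN·m per $
  material X: M = 0.215 kN·m per $
The maximum is for material Y.

material Y, M = 63.2 kN·m per $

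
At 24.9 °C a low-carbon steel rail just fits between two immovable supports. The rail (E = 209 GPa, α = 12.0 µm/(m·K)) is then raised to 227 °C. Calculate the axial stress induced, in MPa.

507 MPa

ΔT = 202.1 K. Constrained thermal stress σ = E·α·ΔT = 209.0×10³ MPa × 12.0×10⁻⁶ × 202.1 = 507 MPa (compressive).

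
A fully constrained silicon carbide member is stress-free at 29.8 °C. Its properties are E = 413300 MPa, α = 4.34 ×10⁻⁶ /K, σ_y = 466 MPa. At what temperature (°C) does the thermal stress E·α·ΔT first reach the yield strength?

E = 413300 MPa = 413.3 GPa.
E·α·ΔT = 466.0 MPa ⇒ ΔT = 466.0 / (413.3×10³ × 4.34×10⁻⁶) = 259.8 K.
T = 29.8 + 259.8 = 289.6 °C.

290 °C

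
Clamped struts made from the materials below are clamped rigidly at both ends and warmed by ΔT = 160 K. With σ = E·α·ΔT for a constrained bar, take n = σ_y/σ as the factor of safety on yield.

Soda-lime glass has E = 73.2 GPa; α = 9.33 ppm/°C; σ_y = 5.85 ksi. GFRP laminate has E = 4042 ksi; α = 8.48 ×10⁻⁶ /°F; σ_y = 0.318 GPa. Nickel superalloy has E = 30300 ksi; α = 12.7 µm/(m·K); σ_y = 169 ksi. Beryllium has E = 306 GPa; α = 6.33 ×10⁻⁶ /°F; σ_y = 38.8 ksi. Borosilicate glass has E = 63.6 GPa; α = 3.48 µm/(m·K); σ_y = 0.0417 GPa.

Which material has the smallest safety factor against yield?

In consistent units (E in GPa, α in ×10⁻⁶/K, σ_y in MPa):
  soda-lime glass: E = 73.20, α = 9.33, σ_y = 40.33 → σ = 109 MPa, n = 0.369
  GFRP laminate: E = 27.87, α = 15.3, σ_y = 318.0 → σ = 68.1 MPa, n = 4.67
  nickel superalloy: E = 208.9, α = 12.7, σ_y = 1165 → σ = 425 MPa, n = 2.74
  beryllium: E = 306.0, α = 11.4, σ_y = 267.5 → σ = 558 MPa, n = 0.480
  borosilicate glass: E = 63.60, α = 3.48, σ_y = 41.70 → σ = 35.4 MPa, n = 1.18
Smallest n: soda-lime glass with n = 0.369.

soda-lime glass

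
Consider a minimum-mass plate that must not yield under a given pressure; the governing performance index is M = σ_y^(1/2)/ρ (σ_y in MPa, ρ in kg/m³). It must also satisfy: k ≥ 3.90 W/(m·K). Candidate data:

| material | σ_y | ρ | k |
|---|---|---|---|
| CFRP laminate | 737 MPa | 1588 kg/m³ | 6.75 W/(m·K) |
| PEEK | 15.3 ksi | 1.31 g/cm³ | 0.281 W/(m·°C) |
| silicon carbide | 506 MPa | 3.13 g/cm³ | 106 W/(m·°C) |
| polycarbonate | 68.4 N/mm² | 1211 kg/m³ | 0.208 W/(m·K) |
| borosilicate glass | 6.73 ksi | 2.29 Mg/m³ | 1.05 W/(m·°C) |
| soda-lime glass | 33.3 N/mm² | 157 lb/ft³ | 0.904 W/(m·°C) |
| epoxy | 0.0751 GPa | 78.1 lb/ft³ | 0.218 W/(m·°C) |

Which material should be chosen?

CFRP laminate

Screen on constraints: k ≥ 3.90 W/(m·K). Survivors: CFRP laminate, silicon carbide.
Convert each candidate to consistent units, then evaluate M:
  CFRP laminate: σ_y = 737.0 MPa, ρ = 1588 kg/m³
  silicon carbide: σ_y = 506.0 MPa, ρ = 3130 kg/m³
  CFRP laminate: M = 17.1×10⁻³
  silicon carbide: M = 7.19×10⁻³
CFRP laminate ranks first.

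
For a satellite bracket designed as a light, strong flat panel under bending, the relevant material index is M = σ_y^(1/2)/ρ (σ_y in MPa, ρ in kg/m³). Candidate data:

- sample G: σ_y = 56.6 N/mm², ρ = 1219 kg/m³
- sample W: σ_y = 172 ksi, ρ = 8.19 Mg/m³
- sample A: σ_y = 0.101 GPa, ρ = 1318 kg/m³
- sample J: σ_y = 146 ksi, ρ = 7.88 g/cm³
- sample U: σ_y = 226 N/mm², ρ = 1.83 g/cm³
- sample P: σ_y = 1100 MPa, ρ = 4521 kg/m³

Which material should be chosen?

Convert each candidate to consistent units, then evaluate M:
  sample G: σ_y = 56.60 MPa, ρ = 1219 kg/m³
  sample W: σ_y = 1186 MPa, ρ = 8190 kg/m³
  sample A: σ_y = 101.0 MPa, ρ = 1318 kg/m³
  sample J: σ_y = 1007 MPa, ρ = 7880 kg/m³
  sample U: σ_y = 226.0 MPa, ρ = 1830 kg/m³
  sample P: σ_y = 1100 MPa, ρ = 4521 kg/m³
  sample U: M = 8.21×10⁻³
  sample A: M = 7.63×10⁻³
  sample P: M = 7.34×10⁻³
  sample G: M = 6.17×10⁻³
  sample W: M = 4.20×10⁻³
  sample J: M = 4.03×10⁻³
The maximum is for sample U.

sample U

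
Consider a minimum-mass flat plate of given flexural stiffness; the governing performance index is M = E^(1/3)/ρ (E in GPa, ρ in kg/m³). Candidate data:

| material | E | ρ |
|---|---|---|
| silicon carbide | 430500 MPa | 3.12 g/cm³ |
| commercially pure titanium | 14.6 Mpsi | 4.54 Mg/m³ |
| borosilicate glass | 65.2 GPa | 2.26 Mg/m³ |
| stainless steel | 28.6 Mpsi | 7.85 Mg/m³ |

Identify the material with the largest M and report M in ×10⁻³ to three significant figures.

silicon carbide, M = 2.42×10⁻³

Putting every candidate on a common basis:
  silicon carbide: E = 430.5 GPa, ρ = 3120 kg/m³
  commercially pure titanium: E = 100.7 GPa, ρ = 4540 kg/m³
  borosilicate glass: E = 65.20 GPa, ρ = 2260 kg/m³
  stainless steel: E = 197.2 GPa, ρ = 7850 kg/m³
  silicon carbide: M = 2.42×10⁻³
  borosilicate glass: M = 1.78×10⁻³
  commercially pure titanium: M = 1.02×10⁻³
  stainless steel: M = 0.741×10⁻³
Silicon carbide ranks first.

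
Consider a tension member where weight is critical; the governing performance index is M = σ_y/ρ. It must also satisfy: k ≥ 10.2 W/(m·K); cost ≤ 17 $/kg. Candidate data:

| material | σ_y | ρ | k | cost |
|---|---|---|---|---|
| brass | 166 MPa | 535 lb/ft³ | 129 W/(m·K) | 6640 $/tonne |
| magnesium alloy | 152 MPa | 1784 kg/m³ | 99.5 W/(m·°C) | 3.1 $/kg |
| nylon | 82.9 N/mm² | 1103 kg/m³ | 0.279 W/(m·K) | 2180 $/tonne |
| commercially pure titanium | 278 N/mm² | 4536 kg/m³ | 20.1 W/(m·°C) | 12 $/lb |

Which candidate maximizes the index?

magnesium alloy

Screen on constraints: k ≥ 10.2 W/(m·K); cost ≤ 17 $/kg. Survivors: brass, magnesium alloy.
In SI units:
  brass: σ_y = 166.0 MPa, ρ = 8570 kg/m³
  magnesium alloy: σ_y = 152.0 MPa, ρ = 1784 kg/m³
  magnesium alloy: M = 85.2 kN·m/kg
  brass: M = 19.4 kN·m/kg
Magnesium alloy has the largest M.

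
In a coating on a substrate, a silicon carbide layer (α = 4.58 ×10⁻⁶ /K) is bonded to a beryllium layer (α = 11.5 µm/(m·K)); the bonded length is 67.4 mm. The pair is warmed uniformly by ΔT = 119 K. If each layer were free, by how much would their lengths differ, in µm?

Δα = |4.58 − 11.5|×10⁻⁶/K = 6.92×10⁻⁶/K.
ΔL_mismatch = Δα·L·ΔT = 6.92×10⁻⁶ × 67.4 mm × 119.0 K = 55.5 µm.

55.5 µm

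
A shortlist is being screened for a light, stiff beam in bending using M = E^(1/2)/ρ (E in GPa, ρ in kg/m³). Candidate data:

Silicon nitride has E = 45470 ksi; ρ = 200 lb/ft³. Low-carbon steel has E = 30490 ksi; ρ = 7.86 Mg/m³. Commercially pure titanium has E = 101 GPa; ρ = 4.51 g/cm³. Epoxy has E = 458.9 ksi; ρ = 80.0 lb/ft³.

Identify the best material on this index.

In SI units:
  silicon nitride: E = 313.5 GPa, ρ = 3204 kg/m³
  low-carbon steel: E = 210.2 GPa, ρ = 7860 kg/m³
  commercially pure titanium: E = 101.0 GPa, ρ = 4510 kg/m³
  epoxy: E = 3.164 GPa, ρ = 1281 kg/m³
  silicon nitride: M = 5.53×10⁻³
  commercially pure titanium: M = 2.23×10⁻³
  low-carbon steel: M = 1.84×10⁻³
  epoxy: M = 1.39×10⁻³
The maximum is for silicon nitride.

silicon nitride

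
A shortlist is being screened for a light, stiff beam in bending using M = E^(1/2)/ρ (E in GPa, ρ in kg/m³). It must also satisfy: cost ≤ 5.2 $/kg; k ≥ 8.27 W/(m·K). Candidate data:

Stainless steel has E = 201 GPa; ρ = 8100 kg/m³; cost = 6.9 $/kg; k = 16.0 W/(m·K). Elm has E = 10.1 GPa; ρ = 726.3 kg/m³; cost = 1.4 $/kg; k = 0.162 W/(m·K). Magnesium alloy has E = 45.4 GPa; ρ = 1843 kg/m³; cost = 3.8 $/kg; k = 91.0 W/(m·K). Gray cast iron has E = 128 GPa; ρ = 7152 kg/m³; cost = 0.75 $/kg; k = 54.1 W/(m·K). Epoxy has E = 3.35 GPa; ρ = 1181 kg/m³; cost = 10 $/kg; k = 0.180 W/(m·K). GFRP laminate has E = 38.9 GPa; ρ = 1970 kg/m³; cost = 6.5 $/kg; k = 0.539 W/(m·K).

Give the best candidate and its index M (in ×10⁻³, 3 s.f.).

Screen on constraints: cost ≤ 5.2 $/kg; k ≥ 8.27 W/(m·K). Survivors: magnesium alloy, gray cast iron.
Per-candidate index values:
  magnesium alloy: M = 3.66×10⁻³
  gray cast iron: M = 1.58×10⁻³
Magnesium alloy ranks first.

magnesium alloy, M = 3.66×10⁻³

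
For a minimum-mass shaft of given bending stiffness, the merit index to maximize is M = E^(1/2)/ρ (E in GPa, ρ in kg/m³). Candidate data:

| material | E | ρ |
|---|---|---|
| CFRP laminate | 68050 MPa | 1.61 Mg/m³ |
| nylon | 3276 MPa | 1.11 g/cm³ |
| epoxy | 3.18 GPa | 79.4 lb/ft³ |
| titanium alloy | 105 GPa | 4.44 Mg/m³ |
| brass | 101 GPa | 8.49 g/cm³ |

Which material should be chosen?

CFRP laminate

Convert each candidate to consistent units, then evaluate M:
  CFRP laminate: E = 68.05 GPa, ρ = 1610 kg/m³
  nylon: E = 3.276 GPa, ρ = 1110 kg/m³
  epoxy: E = 3.180 GPa, ρ = 1272 kg/m³
  titanium alloy: E = 105.0 GPa, ρ = 4440 kg/m³
  brass: E = 101.0 GPa, ρ = 8490 kg/m³
  CFRP laminate: M = 5.12×10⁻³
  titanium alloy: M = 2.31×10⁻³
  nylon: M = 1.63×10⁻³
  epoxy: M = 1.40×10⁻³
  brass: M = 1.18×10⁻³
Highest index: CFRP laminate.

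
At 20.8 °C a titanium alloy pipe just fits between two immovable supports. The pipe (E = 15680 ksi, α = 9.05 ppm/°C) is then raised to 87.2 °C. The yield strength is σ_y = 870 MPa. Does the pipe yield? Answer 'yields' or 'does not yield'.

E = 15680 ksi = 108.1 GPa.
ΔT = 66.40 K. Constrained thermal stress σ = E·α·ΔT = 108.1×10³ MPa × 9.05×10⁻⁶ × 66.40 = 65.0 MPa (compressive).
Compare to σ_y = 870 MPa: σ < σ_y, so it does not yield.

does not yield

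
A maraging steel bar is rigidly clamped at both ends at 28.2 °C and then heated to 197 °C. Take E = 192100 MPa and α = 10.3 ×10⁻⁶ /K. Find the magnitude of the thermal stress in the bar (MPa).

E = 192100 MPa = 192.1 GPa.
ΔT = 168.8 K. Constrained thermal stress σ = E·α·ΔT = 192.1×10³ MPa × 10.3×10⁻⁶ × 168.8 = 334 MPa (compressive).

334 MPa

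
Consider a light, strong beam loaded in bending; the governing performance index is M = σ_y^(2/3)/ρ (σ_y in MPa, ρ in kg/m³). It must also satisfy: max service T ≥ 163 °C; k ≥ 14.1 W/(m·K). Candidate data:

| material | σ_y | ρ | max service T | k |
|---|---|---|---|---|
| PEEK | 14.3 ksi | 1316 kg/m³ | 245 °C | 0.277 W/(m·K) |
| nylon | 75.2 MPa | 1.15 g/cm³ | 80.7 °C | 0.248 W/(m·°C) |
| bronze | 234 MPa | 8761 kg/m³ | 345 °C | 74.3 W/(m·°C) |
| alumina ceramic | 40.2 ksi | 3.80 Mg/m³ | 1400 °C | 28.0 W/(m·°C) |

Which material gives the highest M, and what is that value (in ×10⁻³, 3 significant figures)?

Screen on constraints: max service T ≥ 163 °C; k ≥ 14.1 W/(m·K). Survivors: bronze, alumina ceramic.
In SI units:
  bronze: σ_y = 234.0 MPa, ρ = 8761 kg/m³
  alumina ceramic: σ_y = 277.2 MPa, ρ = 3800 kg/m³
  alumina ceramic: M = 11.2×10⁻³
  bronze: M = 4.33×10⁻³
The maximum is for alumina ceramic.

alumina ceramic, M = 11.2×10⁻³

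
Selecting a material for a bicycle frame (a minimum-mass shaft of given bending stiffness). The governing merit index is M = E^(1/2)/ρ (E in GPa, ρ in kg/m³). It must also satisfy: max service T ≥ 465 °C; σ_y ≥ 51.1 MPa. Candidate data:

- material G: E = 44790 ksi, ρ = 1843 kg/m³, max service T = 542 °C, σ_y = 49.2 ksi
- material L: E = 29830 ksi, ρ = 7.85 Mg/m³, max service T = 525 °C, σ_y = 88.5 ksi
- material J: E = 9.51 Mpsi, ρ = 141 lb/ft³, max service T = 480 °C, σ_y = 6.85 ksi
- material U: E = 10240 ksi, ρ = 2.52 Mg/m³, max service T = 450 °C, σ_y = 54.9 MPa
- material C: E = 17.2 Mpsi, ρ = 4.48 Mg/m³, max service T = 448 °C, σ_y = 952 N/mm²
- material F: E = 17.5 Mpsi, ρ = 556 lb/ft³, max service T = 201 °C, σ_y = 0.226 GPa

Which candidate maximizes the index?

material G

Screen on constraints: max service T ≥ 465 °C; σ_y ≥ 51.1 MPa. Survivors: material G, material L.
Putting every candidate on a common basis:
  material G: E = 308.8 GPa, ρ = 1843 kg/m³
  material L: E = 205.7 GPa, ρ = 7850 kg/m³
  material G: M = 9.54×10⁻³
  material L: M = 1.83×10⁻³
Material G ranks first.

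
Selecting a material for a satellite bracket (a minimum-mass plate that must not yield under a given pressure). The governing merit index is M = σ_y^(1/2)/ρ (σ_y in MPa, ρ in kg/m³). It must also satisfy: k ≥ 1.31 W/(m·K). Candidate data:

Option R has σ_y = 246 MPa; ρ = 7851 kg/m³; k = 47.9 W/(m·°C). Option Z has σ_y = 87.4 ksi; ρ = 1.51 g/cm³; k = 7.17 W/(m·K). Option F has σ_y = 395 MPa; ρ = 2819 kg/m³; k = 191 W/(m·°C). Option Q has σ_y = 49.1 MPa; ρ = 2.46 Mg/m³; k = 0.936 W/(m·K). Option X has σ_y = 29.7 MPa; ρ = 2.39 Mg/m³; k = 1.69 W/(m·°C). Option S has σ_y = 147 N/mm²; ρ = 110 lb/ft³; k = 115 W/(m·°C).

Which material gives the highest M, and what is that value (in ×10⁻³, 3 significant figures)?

Screen on constraints: k ≥ 1.31 W/(m·K). Survivors: option R, option Z, option F, option X, option S.
Putting every candidate on a common basis:
  option R: σ_y = 246.0 MPa, ρ = 7851 kg/m³
  option Z: σ_y = 602.6 MPa, ρ = 1510 kg/m³
  option F: σ_y = 395.0 MPa, ρ = 2819 kg/m³
  option X: σ_y = 29.70 MPa, ρ = 2390 kg/m³
  option S: σ_y = 147.0 MPa, ρ = 1762 kg/m³
  option Z: M = 16.3×10⁻³
  option F: M = 7.05×10⁻³
  option S: M = 6.88×10⁻³
  option X: M = 2.28×10⁻³
  option R: M = 2.00×10⁻³
The maximum is for option Z.

option Z, M = 16.3×10⁻³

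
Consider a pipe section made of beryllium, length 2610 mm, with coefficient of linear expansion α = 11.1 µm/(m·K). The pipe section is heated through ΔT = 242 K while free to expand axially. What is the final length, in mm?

ΔL = α·L₀·ΔT = 11.1×10⁻⁶ × 2610 mm × 242.0 K = 7.01 mm.
L = L₀ + ΔL = 2610 + 7.01 = 2617.0 mm.

2617.0 mm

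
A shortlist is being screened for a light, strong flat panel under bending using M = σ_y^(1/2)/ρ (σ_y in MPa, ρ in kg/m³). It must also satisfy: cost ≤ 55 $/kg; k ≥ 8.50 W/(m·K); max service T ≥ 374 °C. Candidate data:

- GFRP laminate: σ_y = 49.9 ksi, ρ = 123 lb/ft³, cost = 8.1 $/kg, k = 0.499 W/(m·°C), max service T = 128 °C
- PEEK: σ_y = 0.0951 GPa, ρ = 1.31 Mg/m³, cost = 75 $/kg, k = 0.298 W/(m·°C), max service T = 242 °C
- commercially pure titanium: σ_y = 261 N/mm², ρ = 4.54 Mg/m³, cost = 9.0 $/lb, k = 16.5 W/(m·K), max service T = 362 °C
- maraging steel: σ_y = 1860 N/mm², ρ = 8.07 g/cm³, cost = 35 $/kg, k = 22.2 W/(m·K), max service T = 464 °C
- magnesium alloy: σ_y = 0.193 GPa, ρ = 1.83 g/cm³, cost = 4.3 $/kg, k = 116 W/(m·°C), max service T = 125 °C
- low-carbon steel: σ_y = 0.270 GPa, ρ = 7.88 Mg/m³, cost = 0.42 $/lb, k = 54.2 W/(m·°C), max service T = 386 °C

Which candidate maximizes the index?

Screen on constraints: cost ≤ 55 $/kg; k ≥ 8.50 W/(m·K); max service T ≥ 374 °C. Survivors: maraging steel, low-carbon steel.
In SI units:
  maraging steel: σ_y = 1860 MPa, ρ = 8070 kg/m³
  low-carbon steel: σ_y = 270.0 MPa, ρ = 7880 kg/m³
  maraging steel: M = 5.34×10⁻³
  low-carbon steel: M = 2.09×10⁻³
The maximum is for maraging steel.

maraging steel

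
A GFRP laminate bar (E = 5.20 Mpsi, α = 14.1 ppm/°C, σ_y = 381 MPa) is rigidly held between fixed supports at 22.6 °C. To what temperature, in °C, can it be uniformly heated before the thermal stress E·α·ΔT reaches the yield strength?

E = 5.20 Mpsi = 35.85 GPa.
E·α·ΔT = 381.0 MPa ⇒ ΔT = 381.0 / (35.85×10³ × 14.1×10⁻⁶) = 753.7 K.
T = 22.6 + 753.7 = 776.3 °C.

776 °C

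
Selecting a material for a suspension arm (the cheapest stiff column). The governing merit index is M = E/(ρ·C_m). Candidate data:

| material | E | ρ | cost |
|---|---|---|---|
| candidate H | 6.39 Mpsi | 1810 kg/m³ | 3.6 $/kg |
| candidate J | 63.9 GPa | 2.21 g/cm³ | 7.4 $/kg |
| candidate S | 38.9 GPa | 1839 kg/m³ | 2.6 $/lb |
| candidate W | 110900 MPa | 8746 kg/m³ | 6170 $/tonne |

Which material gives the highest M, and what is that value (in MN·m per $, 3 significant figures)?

candidate H, M = 6.76 MN·m per $

Putting every candidate on a common basis:
  candidate H: E = 44.06 GPa, ρ = 1810 kg/m³, cost = 3.600 $/kg
  candidate J: E = 63.90 GPa, ρ = 2210 kg/m³, cost = 7.400 $/kg
  candidate S: E = 38.90 GPa, ρ = 1839 kg/m³, cost = 5.732 $/kg
  candidate W: E = 110.9 GPa, ρ = 8746 kg/m³, cost = 6.170 $/kg
  candidate H: M = 6.76 MN·m per $
  candidate J: M = 3.91 MN·m per $
  candidate S: M = 3.69 MN·m per $
  candidate W: M = 2.06 MN·m per $
The maximum is for candidate H.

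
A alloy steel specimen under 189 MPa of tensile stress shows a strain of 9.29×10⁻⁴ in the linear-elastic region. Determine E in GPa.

203 GPa

E = σ/ε = 189 MPa / 9.29×10⁻⁴ = 203400 MPa = 203 GPa.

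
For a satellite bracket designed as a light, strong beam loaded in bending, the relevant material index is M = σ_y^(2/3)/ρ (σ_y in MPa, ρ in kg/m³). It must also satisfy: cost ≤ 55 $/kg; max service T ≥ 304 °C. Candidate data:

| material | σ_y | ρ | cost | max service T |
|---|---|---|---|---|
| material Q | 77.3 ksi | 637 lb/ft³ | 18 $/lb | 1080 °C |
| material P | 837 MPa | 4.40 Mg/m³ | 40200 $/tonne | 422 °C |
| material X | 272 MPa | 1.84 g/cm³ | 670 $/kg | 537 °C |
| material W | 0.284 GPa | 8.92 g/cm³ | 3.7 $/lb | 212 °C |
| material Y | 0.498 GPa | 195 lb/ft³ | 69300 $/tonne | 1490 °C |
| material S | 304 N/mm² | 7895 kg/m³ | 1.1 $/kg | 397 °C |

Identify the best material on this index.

material P

Screen on constraints: cost ≤ 55 $/kg; max service T ≥ 304 °C. Survivors: material Q, material P, material S.
In SI units:
  material Q: σ_y = 533.0 MPa, ρ = 10200 kg/m³
  material P: σ_y = 837.0 MPa, ρ = 4400 kg/m³
  material S: σ_y = 304.0 MPa, ρ = 7895 kg/m³
  material P: M = 20.2×10⁻³
  material Q: M = 6.44×10⁻³
  material S: M = 5.73×10⁻³
Material P has the largest M.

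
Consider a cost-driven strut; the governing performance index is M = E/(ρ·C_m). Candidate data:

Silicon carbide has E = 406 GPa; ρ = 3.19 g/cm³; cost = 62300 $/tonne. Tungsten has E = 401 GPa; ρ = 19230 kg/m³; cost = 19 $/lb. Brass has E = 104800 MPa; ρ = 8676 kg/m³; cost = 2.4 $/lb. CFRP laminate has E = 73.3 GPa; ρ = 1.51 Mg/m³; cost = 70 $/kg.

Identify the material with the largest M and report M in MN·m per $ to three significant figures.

Convert each candidate to consistent units, then evaluate M:
  silicon carbide: E = 406.0 GPa, ρ = 3190 kg/m³, cost = 62.30 $/kg
  tungsten: E = 401.0 GPa, ρ = 19230 kg/m³, cost = 41.89 $/kg
  brass: E = 104.8 GPa, ρ = 8676 kg/m³, cost = 5.291 $/kg
  CFRP laminate: E = 73.30 GPa, ρ = 1510 kg/m³, cost = 70.00 $/kg
  brass: M = 2.28 MN·m per $
  silicon carbide: M = 2.04 MN·m per $
  CFRP laminate: M = 0.693 MN·m per $
  tungsten: M = 0.498 MN·m per $
Brass has the largest M.

brass, M = 2.28 MN·m per $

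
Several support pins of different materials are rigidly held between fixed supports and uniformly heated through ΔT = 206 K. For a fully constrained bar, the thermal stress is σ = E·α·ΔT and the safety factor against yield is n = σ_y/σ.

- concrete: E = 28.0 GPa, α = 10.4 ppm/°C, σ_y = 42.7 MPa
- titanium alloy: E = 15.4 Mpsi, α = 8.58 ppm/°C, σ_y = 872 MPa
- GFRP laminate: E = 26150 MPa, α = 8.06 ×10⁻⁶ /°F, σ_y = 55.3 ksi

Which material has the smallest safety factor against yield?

With everything in SI (GPa, ×10⁻⁶/K, MPa):
  concrete: E = 28.00, α = 10.4, σ_y = 42.70 → σ = 60.0 MPa, n = 0.712
  titanium alloy: E = 106.2, α = 8.58, σ_y = 872.0 → σ = 188 MPa, n = 4.65
  GFRP laminate: E = 26.15, α = 14.5, σ_y = 381.3 → σ = 78.2 MPa, n = 4.88
Smallest n: concrete with n = 0.712.

concrete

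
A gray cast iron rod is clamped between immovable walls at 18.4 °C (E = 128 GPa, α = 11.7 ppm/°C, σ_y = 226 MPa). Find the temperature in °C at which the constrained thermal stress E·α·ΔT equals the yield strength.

E·α·ΔT = 226.0 MPa ⇒ ΔT = 226.0 / (128.0×10³ × 11.7×10⁻⁶) = 150.9 K.
T = 18.4 + 150.9 = 169.3 °C.

169 °C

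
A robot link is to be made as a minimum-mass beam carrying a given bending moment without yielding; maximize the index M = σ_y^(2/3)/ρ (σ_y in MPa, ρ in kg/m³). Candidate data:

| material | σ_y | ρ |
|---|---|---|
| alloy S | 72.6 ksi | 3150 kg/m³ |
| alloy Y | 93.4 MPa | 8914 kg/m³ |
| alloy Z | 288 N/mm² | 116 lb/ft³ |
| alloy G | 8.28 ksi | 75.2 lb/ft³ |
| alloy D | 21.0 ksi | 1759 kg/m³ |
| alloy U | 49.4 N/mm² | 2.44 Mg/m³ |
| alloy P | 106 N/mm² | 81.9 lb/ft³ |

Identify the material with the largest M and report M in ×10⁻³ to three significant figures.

alloy Z, M = 23.5×10⁻³

Normalizing units and computing the index:
  alloy S: σ_y = 500.6 MPa, ρ = 3150 kg/m³
  alloy Y: σ_y = 93.40 MPa, ρ = 8914 kg/m³
  alloy Z: σ_y = 288.0 MPa, ρ = 1858 kg/m³
  alloy G: σ_y = 57.09 MPa, ρ = 1205 kg/m³
  alloy D: σ_y = 144.8 MPa, ρ = 1759 kg/m³
  alloy U: σ_y = 49.40 MPa, ρ = 2440 kg/m³
  alloy P: σ_y = 106.0 MPa, ρ = 1312 kg/m³
  alloy Z: M = 23.5×10⁻³
  alloy S: M = 20.0×10⁻³
  alloy P: M = 17.1×10⁻³
  alloy D: M = 15.7×10⁻³
  alloy G: M = 12.3×10⁻³
  alloy U: M = 5.52×10⁻³
  alloy Y: M = 2.31×10⁻³
Highest index: alloy Z.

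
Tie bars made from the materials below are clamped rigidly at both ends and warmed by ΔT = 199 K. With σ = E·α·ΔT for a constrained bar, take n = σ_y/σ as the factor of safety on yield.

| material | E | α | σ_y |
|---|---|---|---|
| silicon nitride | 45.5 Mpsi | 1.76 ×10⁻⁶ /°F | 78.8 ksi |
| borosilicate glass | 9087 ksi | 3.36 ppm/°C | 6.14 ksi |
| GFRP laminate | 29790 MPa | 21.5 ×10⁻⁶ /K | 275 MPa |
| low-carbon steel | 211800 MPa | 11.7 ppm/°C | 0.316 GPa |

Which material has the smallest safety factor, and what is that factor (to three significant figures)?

low-carbon steel, n = 0.641

Converting E to GPa, α to ×10⁻⁶/K, σ_y to MPa, then σ and n for each:
  silicon nitride: E = 313.7, α = 3.17, σ_y = 543.3 → σ = 198 MPa, n = 2.75
  borosilicate glass: E = 62.65, α = 3.36, σ_y = 42.33 → σ = 41.9 MPa, n = 1.01
  GFRP laminate: E = 29.79, α = 21.5, σ_y = 275.0 → σ = 127 MPa, n = 2.16
  low-carbon steel: E = 211.8, α = 11.7, σ_y = 316.0 → σ = 493 MPa, n = 0.641
Smallest n: low-carbon steel with n = 0.641.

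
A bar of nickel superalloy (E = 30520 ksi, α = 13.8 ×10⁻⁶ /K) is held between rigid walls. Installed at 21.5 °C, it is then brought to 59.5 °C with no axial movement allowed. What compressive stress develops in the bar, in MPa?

E = 30520 ksi = 210.4 GPa.
ΔT = 38.00 K. Constrained thermal stress σ = E·α·ΔT = 210.4×10³ MPa × 13.8×10⁻⁶ × 38.00 = 110 MPa (compressive).

110 MPa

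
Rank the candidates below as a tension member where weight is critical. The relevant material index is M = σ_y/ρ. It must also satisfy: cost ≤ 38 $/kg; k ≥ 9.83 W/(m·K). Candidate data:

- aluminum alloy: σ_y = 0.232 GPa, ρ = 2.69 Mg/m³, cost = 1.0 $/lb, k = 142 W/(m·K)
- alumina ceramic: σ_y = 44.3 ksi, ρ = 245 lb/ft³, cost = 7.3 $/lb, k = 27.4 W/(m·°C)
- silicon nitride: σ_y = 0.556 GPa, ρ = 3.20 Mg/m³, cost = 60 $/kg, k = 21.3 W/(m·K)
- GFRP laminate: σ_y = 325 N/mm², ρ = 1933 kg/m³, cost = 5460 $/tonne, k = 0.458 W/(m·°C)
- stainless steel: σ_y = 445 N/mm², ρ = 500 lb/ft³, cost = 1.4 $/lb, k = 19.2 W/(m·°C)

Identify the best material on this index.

Screen on constraints: cost ≤ 38 $/kg; k ≥ 9.83 W/(m·K). Survivors: aluminum alloy, alumina ceramic, stainless steel.
After converting to SI:
  aluminum alloy: σ_y = 232.0 MPa, ρ = 2690 kg/m³
  alumina ceramic: σ_y = 305.4 MPa, ρ = 3925 kg/m³
  stainless steel: σ_y = 445.0 MPa, ρ = 8009 kg/m³
  aluminum alloy: M = 86.2 kN·m/kg
  alumina ceramic: M = 77.8 kN·m/kg
  stainless steel: M = 55.6 kN·m/kg
Aluminum alloy ranks first.

aluminum alloy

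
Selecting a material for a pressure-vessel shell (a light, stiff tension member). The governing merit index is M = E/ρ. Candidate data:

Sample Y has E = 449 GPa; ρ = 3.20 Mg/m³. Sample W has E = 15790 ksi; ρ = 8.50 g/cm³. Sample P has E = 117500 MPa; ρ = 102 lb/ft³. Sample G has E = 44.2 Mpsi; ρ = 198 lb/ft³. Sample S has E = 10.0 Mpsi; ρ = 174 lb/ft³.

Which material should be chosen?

sample Y

Normalizing units and computing the index:
  sample Y: E = 449.0 GPa, ρ = 3200 kg/m³
  sample W: E = 108.9 GPa, ρ = 8500 kg/m³
  sample P: E = 117.5 GPa, ρ = 1634 kg/m³
  sample G: E = 304.7 GPa, ρ = 3172 kg/m³
  sample S: E = 68.95 GPa, ρ = 2787 kg/m³
  sample Y: M = 140 MN·m/kg
  sample G: M = 96.1 MN·m/kg
  sample P: M = 71.9 MN·m/kg
  sample S: M = 24.7 MN·m/kg
  sample W: M = 12.8 MN·m/kg
Sample Y has the largest M.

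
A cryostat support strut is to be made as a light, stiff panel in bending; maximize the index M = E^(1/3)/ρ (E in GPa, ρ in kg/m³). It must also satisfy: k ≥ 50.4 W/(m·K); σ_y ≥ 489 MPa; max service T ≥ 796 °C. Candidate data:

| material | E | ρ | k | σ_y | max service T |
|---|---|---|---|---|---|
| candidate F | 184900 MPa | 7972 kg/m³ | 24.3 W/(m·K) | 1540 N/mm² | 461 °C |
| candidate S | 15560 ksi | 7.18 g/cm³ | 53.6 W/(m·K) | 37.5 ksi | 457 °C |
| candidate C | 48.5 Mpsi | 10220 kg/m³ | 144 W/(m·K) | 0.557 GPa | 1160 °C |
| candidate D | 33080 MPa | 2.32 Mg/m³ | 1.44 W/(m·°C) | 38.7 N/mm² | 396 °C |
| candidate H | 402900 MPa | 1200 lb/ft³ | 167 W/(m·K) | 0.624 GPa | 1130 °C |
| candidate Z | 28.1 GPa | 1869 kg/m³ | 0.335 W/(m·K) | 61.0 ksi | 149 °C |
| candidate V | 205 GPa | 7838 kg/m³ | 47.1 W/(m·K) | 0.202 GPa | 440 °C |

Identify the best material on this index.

candidate C

Screen on constraints: k ≥ 50.4 W/(m·K); σ_y ≥ 489 MPa; max service T ≥ 796 °C. Survivors: candidate C, candidate H.
Convert each candidate to consistent units, then evaluate M:
  candidate C: E = 334.4 GPa, ρ = 10220 kg/m³
  candidate H: E = 402.9 GPa, ρ = 19220 kg/m³
  candidate C: M = 0.679×10⁻³
  candidate H: M = 0.384×10⁻³
Candidate C has the largest M.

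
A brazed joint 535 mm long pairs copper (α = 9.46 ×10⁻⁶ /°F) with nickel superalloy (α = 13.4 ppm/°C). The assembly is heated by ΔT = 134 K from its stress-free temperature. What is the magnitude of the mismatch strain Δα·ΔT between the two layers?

4.86×10⁻⁴

copper: α = 9.46×10⁻⁶/°F × 9/5 = 17.0×10⁻⁶/K.
Δα = |17.0 − 13.4|×10⁻⁶/K = 3.63×10⁻⁶/K.
Mismatch strain = Δα·ΔT = 3.63×10⁻⁶ × 134.0 = 4.86×10⁻⁴.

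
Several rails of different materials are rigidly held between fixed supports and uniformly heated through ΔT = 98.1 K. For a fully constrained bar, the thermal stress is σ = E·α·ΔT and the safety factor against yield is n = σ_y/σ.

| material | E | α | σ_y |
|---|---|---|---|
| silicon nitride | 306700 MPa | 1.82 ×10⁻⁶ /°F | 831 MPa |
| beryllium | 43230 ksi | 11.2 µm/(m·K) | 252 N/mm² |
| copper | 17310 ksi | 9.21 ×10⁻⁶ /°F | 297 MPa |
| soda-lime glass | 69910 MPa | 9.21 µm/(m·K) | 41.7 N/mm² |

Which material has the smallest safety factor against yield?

Per material, after unit conversion:
  silicon nitride: E = 306.7, α = 3.28, σ_y = 831.0 → σ = 98.6 MPa, n = 8.43
  beryllium: E = 298.1, α = 11.2, σ_y = 252.0 → σ = 327 MPa, n = 0.770
  copper: E = 119.3, α = 16.6, σ_y = 297.0 → σ = 194 MPa, n = 1.53
  soda-lime glass: E = 69.91, α = 9.21, σ_y = 41.70 → σ = 63.2 MPa, n = 0.660
Soda-lime glass has the lowest safety factor, n = 0.660.

soda-lime glass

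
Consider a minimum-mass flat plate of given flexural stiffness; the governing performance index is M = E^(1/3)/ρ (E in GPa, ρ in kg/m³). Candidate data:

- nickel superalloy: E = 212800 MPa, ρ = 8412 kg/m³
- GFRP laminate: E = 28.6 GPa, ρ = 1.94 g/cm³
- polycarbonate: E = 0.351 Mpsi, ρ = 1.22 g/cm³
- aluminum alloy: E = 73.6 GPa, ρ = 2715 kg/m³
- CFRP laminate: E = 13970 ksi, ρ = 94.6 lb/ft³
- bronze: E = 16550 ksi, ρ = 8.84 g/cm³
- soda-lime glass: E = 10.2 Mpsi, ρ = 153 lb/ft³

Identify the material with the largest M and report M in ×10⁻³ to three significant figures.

CFRP laminate, M = 3.03×10⁻³

In SI units:
  nickel superalloy: E = 212.8 GPa, ρ = 8412 kg/m³
  GFRP laminate: E = 28.60 GPa, ρ = 1940 kg/m³
  polycarbonate: E = 2.420 GPa, ρ = 1220 kg/m³
  aluminum alloy: E = 73.60 GPa, ρ = 2715 kg/m³
  CFRP laminate: E = 96.32 GPa, ρ = 1515 kg/m³
  bronze: E = 114.1 GPa, ρ = 8840 kg/m³
  soda-lime glass: E = 70.33 GPa, ρ = 2451 kg/m³
  CFRP laminate: M = 3.03×10⁻³
  soda-lime glass: M = 1.68×10⁻³
  GFRP laminate: M = 1.58×10⁻³
  aluminum alloy: M = 1.54×10⁻³
  polycarbonate: M = 1.10×10⁻³
  nickel superalloy: M = 0.710×10⁻³
  bronze: M = 0.549×10⁻³
The maximum is for CFRP laminate.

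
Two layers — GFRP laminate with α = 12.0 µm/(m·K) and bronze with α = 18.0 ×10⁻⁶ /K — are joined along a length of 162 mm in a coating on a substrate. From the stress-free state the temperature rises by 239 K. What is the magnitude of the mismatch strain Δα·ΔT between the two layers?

1.43×10⁻³

Δα = |12.0 − 18.0|×10⁻⁶/K = 6.00×10⁻⁶/K.
Mismatch strain = Δα·ΔT = 6.00×10⁻⁶ × 239.0 = 1.43×10⁻³.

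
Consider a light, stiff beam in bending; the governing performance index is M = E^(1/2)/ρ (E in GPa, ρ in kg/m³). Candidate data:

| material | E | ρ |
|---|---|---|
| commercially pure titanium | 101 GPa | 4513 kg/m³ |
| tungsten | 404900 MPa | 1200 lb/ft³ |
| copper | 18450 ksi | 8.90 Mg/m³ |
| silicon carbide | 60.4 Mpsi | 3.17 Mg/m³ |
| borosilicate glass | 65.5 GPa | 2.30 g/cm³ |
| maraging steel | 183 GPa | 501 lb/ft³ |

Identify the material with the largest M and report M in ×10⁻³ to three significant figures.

After converting to SI:
  commercially pure titanium: E = 101.0 GPa, ρ = 4513 kg/m³
  tungsten: E = 404.9 GPa, ρ = 19220 kg/m³
  copper: E = 127.2 GPa, ρ = 8900 kg/m³
  silicon carbide: E = 416.4 GPa, ρ = 3170 kg/m³
  borosilicate glass: E = 65.50 GPa, ρ = 2300 kg/m³
  maraging steel: E = 183.0 GPa, ρ = 8025 kg/m³
  silicon carbide: M = 6.44×10⁻³
  borosilicate glass: M = 3.52×10⁻³
  commercially pure titanium: M = 2.23×10⁻³
  maraging steel: M = 1.69×10⁻³
  copper: M = 1.27×10⁻³
  tungsten: M = 1.05×10⁻³
Silicon carbide has the largest M.

silicon carbide, M = 6.44×10⁻³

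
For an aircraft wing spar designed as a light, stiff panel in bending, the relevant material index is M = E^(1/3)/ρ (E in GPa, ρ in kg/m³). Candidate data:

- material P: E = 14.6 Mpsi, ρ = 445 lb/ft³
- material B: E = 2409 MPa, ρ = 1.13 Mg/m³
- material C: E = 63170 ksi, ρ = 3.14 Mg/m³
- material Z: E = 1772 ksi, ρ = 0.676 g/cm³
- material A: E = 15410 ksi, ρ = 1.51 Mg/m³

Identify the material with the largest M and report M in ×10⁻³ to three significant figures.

material Z, M = 3.41×10⁻³

Normalizing units and computing the index:
  material P: E = 100.7 GPa, ρ = 7128 kg/m³
  material B: E = 2.409 GPa, ρ = 1130 kg/m³
  material C: E = 435.5 GPa, ρ = 3140 kg/m³
  material Z: E = 12.22 GPa, ρ = 676.0 kg/m³
  material A: E = 106.2 GPa, ρ = 1510 kg/m³
  material Z: M = 3.41×10⁻³
  material A: M = 3.14×10⁻³
  material C: M = 2.41×10⁻³
  material B: M = 1.19×10⁻³
  material P: M = 0.653×10⁻³
Highest index: material Z.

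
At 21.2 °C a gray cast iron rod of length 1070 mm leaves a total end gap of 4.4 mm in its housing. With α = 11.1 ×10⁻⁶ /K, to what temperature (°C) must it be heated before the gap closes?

392 °C

α·L₀·ΔT = 4.4 mm ⇒ ΔT = 4.4 / (11.1×10⁻⁶ × 1070.0) = 370.5 K.
T = 21.2 + 370.5 = 391.7 °C.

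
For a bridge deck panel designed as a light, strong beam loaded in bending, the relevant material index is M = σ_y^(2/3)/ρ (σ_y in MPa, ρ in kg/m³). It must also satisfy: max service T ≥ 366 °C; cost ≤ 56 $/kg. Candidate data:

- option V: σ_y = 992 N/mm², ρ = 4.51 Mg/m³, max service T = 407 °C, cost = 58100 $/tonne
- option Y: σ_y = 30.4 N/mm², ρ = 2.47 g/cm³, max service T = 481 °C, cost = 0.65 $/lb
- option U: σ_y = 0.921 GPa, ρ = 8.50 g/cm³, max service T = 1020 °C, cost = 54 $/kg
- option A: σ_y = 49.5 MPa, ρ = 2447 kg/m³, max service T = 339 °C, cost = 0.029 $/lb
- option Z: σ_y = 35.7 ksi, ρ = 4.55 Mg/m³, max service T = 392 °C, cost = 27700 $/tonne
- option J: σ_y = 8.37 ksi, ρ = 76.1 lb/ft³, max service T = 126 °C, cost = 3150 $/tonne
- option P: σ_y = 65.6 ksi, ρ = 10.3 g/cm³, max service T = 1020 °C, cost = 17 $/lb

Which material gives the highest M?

Screen on constraints: max service T ≥ 366 °C; cost ≤ 56 $/kg. Survivors: option Y, option U, option Z, option P.
In SI units:
  option Y: σ_y = 30.40 MPa, ρ = 2470 kg/m³
  option U: σ_y = 921.0 MPa, ρ = 8500 kg/m³
  option Z: σ_y = 246.1 MPa, ρ = 4550 kg/m³
  option P: σ_y = 452.3 MPa, ρ = 10300 kg/m³
  option U: M = 11.1×10⁻³
  option Z: M = 8.63×10⁻³
  option P: M = 5.72×10⁻³
  option Y: M = 3.94×10⁻³
Option U ranks first.

option U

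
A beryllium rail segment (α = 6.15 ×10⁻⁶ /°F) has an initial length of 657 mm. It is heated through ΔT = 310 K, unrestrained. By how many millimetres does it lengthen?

Convert α: 6.15×10⁻⁶/°F × (9/5) = 11.1×10⁻⁶/K.
ΔL = α·L₀·ΔT = 11.1×10⁻⁶ × 657 mm × 310.0 K = 2.25 mm.

2.25 mm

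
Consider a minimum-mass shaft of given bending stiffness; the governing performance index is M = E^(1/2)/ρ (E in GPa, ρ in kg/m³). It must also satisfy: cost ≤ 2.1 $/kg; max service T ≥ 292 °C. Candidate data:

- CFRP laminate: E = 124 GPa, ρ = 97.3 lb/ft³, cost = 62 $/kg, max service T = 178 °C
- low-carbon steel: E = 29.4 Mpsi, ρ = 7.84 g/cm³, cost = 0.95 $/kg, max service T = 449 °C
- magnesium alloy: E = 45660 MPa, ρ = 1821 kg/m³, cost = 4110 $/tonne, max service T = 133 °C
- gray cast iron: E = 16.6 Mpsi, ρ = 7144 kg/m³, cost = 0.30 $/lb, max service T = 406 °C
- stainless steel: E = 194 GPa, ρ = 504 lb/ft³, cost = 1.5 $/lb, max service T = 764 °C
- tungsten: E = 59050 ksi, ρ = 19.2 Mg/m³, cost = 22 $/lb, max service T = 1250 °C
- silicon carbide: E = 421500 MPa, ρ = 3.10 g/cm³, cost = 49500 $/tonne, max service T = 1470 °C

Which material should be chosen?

Screen on constraints: cost ≤ 2.1 $/kg; max service T ≥ 292 °C. Survivors: low-carbon steel, gray cast iron.
Convert each candidate to consistent units, then evaluate M:
  low-carbon steel: E = 202.7 GPa, ρ = 7840 kg/m³
  gray cast iron: E = 114.5 GPa, ρ = 7144 kg/m³
  low-carbon steel: M = 1.82×10⁻³
  gray cast iron: M = 1.50×10⁻³
Low-carbon steel has the largest M.

low-carbon steel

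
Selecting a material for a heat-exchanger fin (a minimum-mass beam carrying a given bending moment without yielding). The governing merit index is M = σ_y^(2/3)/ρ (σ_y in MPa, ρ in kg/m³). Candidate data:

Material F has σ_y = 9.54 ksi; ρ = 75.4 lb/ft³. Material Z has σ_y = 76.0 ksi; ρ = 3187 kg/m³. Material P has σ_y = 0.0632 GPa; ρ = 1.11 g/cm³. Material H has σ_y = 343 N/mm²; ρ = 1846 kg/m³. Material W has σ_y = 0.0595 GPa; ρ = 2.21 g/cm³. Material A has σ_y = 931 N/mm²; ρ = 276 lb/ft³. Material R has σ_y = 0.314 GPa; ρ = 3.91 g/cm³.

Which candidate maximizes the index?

After converting to SI:
  material F: σ_y = 65.78 MPa, ρ = 1208 kg/m³
  material Z: σ_y = 524.0 MPa, ρ = 3187 kg/m³
  material P: σ_y = 63.20 MPa, ρ = 1110 kg/m³
  material H: σ_y = 343.0 MPa, ρ = 1846 kg/m³
  material W: σ_y = 59.50 MPa, ρ = 2210 kg/m³
  material A: σ_y = 931.0 MPa, ρ = 4421 kg/m³
  material R: σ_y = 314.0 MPa, ρ = 3910 kg/m³
  material H: M = 26.5×10⁻³
  material A: M = 21.6×10⁻³
  material Z: M = 20.4×10⁻³
  material P: M = 14.3×10⁻³
  material F: M = 13.5×10⁻³
  material R: M = 11.8×10⁻³
  material W: M = 6.90×10⁻³
Material H ranks first.

material H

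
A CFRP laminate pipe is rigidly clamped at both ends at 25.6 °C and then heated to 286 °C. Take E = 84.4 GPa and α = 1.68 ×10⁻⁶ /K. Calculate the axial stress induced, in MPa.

36.9 MPa

ΔT = 260.4 K. Constrained thermal stress σ = E·α·ΔT = 84.40×10³ MPa × 1.68×10⁻⁶ × 260.4 = 36.9 MPa (compressive).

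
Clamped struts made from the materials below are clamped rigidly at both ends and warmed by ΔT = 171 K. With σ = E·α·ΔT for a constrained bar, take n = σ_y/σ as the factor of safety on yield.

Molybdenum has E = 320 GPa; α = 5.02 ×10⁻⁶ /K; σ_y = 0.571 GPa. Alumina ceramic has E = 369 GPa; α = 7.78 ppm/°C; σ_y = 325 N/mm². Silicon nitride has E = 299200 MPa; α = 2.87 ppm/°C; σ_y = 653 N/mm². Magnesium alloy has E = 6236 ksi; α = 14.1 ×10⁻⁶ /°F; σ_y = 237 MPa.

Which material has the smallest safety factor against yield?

alumina ceramic

Converting E to GPa, α to ×10⁻⁶/K, σ_y to MPa, then σ and n for each:
  molybdenum: E = 320.0, α = 5.02, σ_y = 571.0 → σ = 275 MPa, n = 2.08
  alumina ceramic: E = 369.0, α = 7.78, σ_y = 325.0 → σ = 491 MPa, n = 0.662
  silicon nitride: E = 299.2, α = 2.87, σ_y = 653.0 → σ = 147 MPa, n = 4.45
  magnesium alloy: E = 43.00, α = 25.4, σ_y = 237.0 → σ = 187 MPa, n = 1.27
Smallest n: alumina ceramic with n = 0.662.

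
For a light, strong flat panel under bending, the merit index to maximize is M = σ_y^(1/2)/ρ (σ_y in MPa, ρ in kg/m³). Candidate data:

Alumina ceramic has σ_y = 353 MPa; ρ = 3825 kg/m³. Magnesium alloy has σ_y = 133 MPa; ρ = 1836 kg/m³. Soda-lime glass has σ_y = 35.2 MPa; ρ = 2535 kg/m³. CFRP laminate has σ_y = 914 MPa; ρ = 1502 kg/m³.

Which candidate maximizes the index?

CFRP laminate

Evaluate M for each candidate:
  CFRP laminate: M = 20.1×10⁻³
  magnesium alloy: M = 6.28×10⁻³
  alumina ceramic: M = 4.91×10⁻³
  soda-lime glass: M = 2.34×10⁻³
The maximum is for CFRP laminate.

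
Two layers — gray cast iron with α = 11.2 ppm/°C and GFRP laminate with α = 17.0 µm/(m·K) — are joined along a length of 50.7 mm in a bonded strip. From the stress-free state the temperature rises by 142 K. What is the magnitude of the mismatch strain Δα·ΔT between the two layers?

8.24×10⁻⁴

Δα = |11.2 − 17.0|×10⁻⁶/K = 5.80×10⁻⁶/K.
Mismatch strain = Δα·ΔT = 5.80×10⁻⁶ × 142.0 = 8.24×10⁻⁴.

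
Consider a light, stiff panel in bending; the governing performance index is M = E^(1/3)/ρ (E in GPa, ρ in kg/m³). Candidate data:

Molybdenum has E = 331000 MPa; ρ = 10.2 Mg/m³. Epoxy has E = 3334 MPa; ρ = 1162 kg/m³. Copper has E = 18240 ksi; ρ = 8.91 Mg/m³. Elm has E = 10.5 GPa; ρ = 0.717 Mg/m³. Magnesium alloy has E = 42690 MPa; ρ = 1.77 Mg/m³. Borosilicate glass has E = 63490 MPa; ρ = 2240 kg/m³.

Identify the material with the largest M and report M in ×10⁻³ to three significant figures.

Putting every candidate on a common basis:
  molybdenum: E = 331.0 GPa, ρ = 10200 kg/m³
  epoxy: E = 3.334 GPa, ρ = 1162 kg/m³
  copper: E = 125.8 GPa, ρ = 8910 kg/m³
  elm: E = 10.50 GPa, ρ = 717.0 kg/m³
  magnesium alloy: E = 42.69 GPa, ρ = 1770 kg/m³
  borosilicate glass: E = 63.49 GPa, ρ = 2240 kg/m³
  elm: M = 3.05×10⁻³
  magnesium alloy: M = 1.97×10⁻³
  borosilicate glass: M = 1.78×10⁻³
  epoxy: M = 1.29×10⁻³
  molybdenum: M = 0.678×10⁻³
  copper: M = 0.562×10⁻³
Elm has the largest M.

elm, M = 3.05×10⁻³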